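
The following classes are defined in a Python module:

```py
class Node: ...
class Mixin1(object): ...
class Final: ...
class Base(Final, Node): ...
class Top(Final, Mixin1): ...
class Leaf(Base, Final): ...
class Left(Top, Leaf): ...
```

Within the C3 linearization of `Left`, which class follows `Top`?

L[Left] = Left + merge(L[Top], L[Leaf], [Top Leaf])
  take Top:  [Top Final Mixin1 object] + [Leaf Base Final Node object] + [Top Leaf]
  take Leaf:  [Final Mixin1 object] + [Leaf Base Final Node object] + [Leaf]
  take Base:  [Final Mixin1 object] + [Base Final Node object]
  take Final:  [Final Mixin1 object] + [Final Node object]
  take Mixin1:  [Mixin1 object] + [Node object]
  take Node:  [object] + [Node object]
  take object:  [object] + [object]
MRO: Left Top Leaf Base Final Mixin1 Node object
Top is at position 1; next is Leaf.

Leaf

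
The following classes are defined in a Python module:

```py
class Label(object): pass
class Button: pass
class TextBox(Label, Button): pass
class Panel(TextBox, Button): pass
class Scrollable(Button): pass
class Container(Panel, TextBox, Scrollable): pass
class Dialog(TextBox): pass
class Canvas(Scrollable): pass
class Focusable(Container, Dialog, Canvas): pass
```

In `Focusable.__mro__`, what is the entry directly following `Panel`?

L[Focusable] = Focusable + merge(L[Container], L[Dialog], L[Canvas], [Container Dialog Canvas])
  take Container:  [Container Panel TextBox Label Scrollable Button object] + [Dialog TextBox Label Button object] + [Canvas Scrollable Button object] + [Container Dialog Canvas]
  take Panel:  [Panel TextBox Label Scrollable Button object] + [Dialog TextBox Label Button object] + [Canvas Scrollable Button object] + [Dialog Canvas]
  take Dialog:  [TextBox Label Scrollable Button object] + [Dialog TextBox Label Button object] + [Canvas Scrollable Button object] + [Dialog Canvas]
  take TextBox:  [TextBox Label Scrollable Button object] + [TextBox Label Button object] + [Canvas Scrollable Button object] + [Canvas]
  take Label:  [Label Scrollable Button object] + [Label Button object] + [Canvas Scrollable Button object] + [Canvas]
  take Canvas:  [Scrollable Button object] + [Button object] + [Canvas Scrollable Button object] + [Canvas]
  take Scrollable:  [Scrollable Button object] + [Button object] + [Scrollable Button object]
  take Button:  [Button object] + [Button object] + [Button object]
  take object:  [object] + [object] + [object]
MRO: Focusable Container Panel Dialog TextBox Label Canvas Scrollable Button object
Panel is at position 2; next is Dialog.

Dialog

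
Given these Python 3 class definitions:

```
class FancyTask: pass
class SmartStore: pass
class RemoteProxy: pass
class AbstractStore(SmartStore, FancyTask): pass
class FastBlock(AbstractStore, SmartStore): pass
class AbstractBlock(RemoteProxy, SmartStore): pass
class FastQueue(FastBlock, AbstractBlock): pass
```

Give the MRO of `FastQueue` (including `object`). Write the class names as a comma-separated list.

L[FastQueue] = FastQueue + merge(L[FastBlock], L[AbstractBlock], [FastBlock AbstractBlock])
  take FastBlock:  [FastBlock AbstractStore SmartStore FancyTask object] + [AbstractBlock RemoteProxy SmartStore object] + [FastBlock AbstractBlock]
  take AbstractStore:  [AbstractStore SmartStore FancyTask object] + [AbstractBlock RemoteProxy SmartStore object] + [AbstractBlock]
  take AbstractBlock:  [SmartStore FancyTask object] + [AbstractBlock RemoteProxy SmartStore object] + [AbstractBlock]
  take RemoteProxy:  [SmartStore FancyTask object] + [RemoteProxy SmartStore object]
  take SmartStore:  [SmartStore FancyTask object] + [SmartStore object]
  take FancyTask:  [FancyTask object] + [object]
  take object:  [object] + [object]

FastQueue, FastBlock, AbstractStore, AbstractBlock, RemoteProxy, SmartStore, FancyTask, object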